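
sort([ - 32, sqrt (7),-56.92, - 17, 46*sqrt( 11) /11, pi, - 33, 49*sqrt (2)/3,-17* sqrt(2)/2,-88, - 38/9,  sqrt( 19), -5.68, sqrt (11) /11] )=[ - 88, - 56.92,-33,  -  32, - 17, - 17*sqrt(2)/2, -5.68,-38/9,sqrt(11 ) /11,  sqrt(7), pi,sqrt(  19 ),46*sqrt(11)/11,49*sqrt( 2) /3] 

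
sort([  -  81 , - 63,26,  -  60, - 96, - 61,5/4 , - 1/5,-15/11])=[-96,-81, - 63,- 61, - 60, - 15/11, - 1/5,5/4,26]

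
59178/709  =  59178/709 = 83.47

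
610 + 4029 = 4639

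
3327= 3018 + 309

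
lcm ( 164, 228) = 9348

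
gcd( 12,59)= 1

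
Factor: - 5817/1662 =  - 2^( - 1)*7^1  =  - 7/2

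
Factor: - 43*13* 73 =-13^1*43^1*73^1 = - 40807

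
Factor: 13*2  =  2^1*13^1 = 26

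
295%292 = 3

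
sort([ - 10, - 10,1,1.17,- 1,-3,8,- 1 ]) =[ - 10,-10, - 3, - 1, - 1,1, 1.17, 8 ] 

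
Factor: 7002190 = 2^1*5^1*13^1*61^1*883^1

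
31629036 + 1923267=33552303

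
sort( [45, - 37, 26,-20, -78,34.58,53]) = [ - 78,-37, - 20, 26, 34.58,45,53] 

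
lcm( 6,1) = 6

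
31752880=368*86285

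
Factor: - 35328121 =-35328121^1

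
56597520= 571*99120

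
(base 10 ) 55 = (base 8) 67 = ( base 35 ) 1k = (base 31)1o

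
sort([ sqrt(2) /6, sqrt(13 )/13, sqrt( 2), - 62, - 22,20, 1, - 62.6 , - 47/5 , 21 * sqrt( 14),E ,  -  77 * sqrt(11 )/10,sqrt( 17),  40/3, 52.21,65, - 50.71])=[-62.6, - 62, - 50.71, - 77*sqrt ( 11 ) /10 , - 22, - 47/5,sqrt(2)/6,sqrt( 13) /13,  1,  sqrt(2),E,sqrt(17 ) , 40/3 , 20 , 52.21 , 65, 21*sqrt(14)]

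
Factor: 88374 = 2^1*3^1*11^1*13^1*103^1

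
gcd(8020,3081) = 1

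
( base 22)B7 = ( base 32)7p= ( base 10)249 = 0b11111001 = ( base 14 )13b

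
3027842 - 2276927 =750915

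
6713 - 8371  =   - 1658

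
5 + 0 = 5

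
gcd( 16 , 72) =8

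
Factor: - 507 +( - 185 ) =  -2^2*173^1 = - 692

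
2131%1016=99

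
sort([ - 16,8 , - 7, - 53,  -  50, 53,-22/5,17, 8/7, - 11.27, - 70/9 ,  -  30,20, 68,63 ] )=[ - 53,  -  50 , - 30, - 16, - 11.27,  -  70/9,-7,-22/5, 8/7,8,17,20, 53, 63, 68 ] 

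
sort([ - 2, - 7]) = [ - 7, - 2] 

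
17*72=1224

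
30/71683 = 30/71683 = 0.00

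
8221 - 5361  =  2860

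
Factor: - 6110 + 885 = - 5^2*11^1 * 19^1 = - 5225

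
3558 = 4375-817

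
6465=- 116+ 6581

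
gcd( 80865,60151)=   1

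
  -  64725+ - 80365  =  -145090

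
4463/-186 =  - 4463/186 = -23.99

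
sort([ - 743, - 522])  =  [ - 743,  -  522]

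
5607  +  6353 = 11960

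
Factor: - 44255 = -5^1*53^1*167^1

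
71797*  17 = 1220549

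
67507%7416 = 763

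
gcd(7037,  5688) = 1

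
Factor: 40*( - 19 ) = - 2^3*5^1*19^1 = - 760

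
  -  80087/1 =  - 80087 = -80087.00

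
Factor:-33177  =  -3^1 *11059^1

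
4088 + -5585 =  - 1497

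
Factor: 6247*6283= 61^1*103^1 * 6247^1  =  39249901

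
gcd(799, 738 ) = 1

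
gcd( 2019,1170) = 3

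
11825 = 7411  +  4414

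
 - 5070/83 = -62+76/83 = -61.08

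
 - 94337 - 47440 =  - 141777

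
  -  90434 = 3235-93669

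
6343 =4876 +1467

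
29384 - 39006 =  - 9622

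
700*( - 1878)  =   - 1314600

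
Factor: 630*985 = 620550 = 2^1*3^2*5^2*7^1*197^1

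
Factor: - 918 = -2^1*3^3 * 17^1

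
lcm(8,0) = 0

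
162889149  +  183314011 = 346203160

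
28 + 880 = 908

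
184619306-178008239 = 6611067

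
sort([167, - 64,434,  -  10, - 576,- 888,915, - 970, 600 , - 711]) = [ - 970,- 888, - 711, - 576, - 64, - 10,167, 434, 600, 915]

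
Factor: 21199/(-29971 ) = -29^1*41^ ( - 1) = - 29/41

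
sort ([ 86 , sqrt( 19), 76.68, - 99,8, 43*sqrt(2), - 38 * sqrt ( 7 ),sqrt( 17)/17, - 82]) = [-38 *sqrt(7 ), - 99 ,  -  82,sqrt(17) /17,sqrt( 19),8,43*sqrt (2),76.68, 86]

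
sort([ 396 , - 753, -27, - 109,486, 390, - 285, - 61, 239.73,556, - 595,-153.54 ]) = [ - 753 , - 595, - 285 , - 153.54, - 109 , - 61, - 27 , 239.73, 390,396 , 486,556 ]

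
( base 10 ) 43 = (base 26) 1H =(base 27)1g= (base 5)133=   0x2b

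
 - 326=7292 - 7618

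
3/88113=1/29371 = 0.00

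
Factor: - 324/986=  - 2^1* 3^4 * 17^ ( - 1) * 29^( - 1 )  =  - 162/493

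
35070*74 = 2595180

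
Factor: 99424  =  2^5* 13^1*239^1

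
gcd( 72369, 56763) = 153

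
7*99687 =697809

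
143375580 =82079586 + 61295994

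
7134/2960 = 2 + 607/1480 = 2.41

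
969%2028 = 969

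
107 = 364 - 257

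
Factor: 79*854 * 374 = 2^2*7^1*11^1*17^1*61^1*79^1 = 25232284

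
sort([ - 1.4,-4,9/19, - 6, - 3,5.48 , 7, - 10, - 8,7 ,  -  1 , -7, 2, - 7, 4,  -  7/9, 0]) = [ - 10, - 8, - 7, - 7, - 6 , - 4, - 3, - 1.4,  -  1, - 7/9, 0,9/19, 2,4, 5.48,7,7]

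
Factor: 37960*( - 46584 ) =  - 2^6 * 3^2*5^1 * 13^1*73^1*647^1 = - 1768328640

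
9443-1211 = 8232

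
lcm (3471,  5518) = 215202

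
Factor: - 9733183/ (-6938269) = 13^(-1 )*29^1*37^1*47^1*193^1*533713^(-1 ) 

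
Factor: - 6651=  - 3^2*739^1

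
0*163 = 0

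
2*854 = 1708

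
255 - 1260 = - 1005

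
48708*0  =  0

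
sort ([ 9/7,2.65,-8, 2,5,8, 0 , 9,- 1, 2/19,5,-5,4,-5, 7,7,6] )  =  [ -8,-5,-5,-1, 0,  2/19,9/7, 2, 2.65,4, 5, 5, 6 , 7, 7,8, 9]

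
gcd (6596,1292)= 68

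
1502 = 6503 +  - 5001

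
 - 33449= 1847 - 35296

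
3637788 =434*8382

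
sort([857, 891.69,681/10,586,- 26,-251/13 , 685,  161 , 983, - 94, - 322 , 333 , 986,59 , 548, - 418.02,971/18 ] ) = [-418.02, - 322,- 94,  -  26 , - 251/13,  971/18,59, 681/10, 161 , 333 , 548,  586,685, 857,891.69 , 983, 986 ]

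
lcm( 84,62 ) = 2604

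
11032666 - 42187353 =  -31154687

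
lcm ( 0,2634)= 0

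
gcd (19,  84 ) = 1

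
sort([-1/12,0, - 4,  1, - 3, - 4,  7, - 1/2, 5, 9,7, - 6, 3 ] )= [ - 6,-4, - 4, - 3, - 1/2,- 1/12, 0, 1, 3  ,  5,7, 7,9]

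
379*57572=21819788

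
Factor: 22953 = 3^1*7^1*1093^1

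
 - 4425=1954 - 6379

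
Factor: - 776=-2^3*97^1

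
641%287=67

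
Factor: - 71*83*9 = -3^2*71^1*83^1 = - 53037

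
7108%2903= 1302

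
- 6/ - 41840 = 3/20920 =0.00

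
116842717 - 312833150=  - 195990433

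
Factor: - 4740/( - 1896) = 5/2 = 2^ (-1)*5^1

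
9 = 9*1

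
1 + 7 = 8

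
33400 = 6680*5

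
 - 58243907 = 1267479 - 59511386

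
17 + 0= 17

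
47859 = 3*15953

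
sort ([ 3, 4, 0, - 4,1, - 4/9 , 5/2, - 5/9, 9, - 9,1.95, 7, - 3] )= [ - 9, - 4, - 3,  -  5/9,  -  4/9, 0,1, 1.95, 5/2,3 , 4, 7,9] 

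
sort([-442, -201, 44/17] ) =[ - 442,  -  201,44/17]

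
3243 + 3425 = 6668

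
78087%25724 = 915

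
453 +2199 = 2652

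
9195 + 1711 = 10906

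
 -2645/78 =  - 34 + 7/78 = - 33.91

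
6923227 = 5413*1279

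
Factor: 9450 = 2^1*3^3*5^2*7^1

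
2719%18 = 1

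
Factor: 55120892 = 2^2*41^1*336103^1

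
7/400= 7/400= 0.02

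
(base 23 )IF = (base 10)429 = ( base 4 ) 12231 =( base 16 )1AD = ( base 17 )184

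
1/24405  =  1/24405= 0.00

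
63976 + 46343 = 110319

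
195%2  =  1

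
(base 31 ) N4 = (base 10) 717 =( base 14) 393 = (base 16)2cd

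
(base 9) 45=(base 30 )1b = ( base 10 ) 41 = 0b101001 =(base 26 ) 1f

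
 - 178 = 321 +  -499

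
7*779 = 5453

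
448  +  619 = 1067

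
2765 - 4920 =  - 2155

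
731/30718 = 731/30718 = 0.02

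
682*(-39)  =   - 26598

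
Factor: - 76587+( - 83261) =  -  159848  =  -2^3*13^1*29^1 *53^1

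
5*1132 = 5660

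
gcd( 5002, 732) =122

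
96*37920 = 3640320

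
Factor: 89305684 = 2^2*13^2*132109^1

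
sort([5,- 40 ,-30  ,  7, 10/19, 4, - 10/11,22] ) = [ - 40,- 30, - 10/11,10/19,4,5,7,22]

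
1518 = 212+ 1306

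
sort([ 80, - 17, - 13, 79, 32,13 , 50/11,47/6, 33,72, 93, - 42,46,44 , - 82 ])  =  [ - 82,- 42, - 17, - 13,50/11, 47/6 , 13, 32, 33,44, 46, 72, 79,80, 93]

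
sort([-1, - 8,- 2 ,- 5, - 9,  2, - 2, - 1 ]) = [ - 9  , - 8, - 5,-2, - 2, - 1,- 1,2 ] 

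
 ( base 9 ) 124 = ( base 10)103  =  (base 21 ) 4j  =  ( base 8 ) 147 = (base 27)3m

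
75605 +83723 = 159328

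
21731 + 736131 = 757862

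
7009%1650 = 409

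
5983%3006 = 2977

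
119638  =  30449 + 89189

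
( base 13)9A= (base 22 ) 5H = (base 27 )4j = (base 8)177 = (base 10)127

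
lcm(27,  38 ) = 1026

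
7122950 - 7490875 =-367925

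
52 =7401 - 7349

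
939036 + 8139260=9078296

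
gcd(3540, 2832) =708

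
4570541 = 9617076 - 5046535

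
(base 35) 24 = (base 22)38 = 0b1001010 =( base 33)28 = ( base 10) 74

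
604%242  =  120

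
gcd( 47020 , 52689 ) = 1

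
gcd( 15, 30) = 15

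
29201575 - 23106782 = 6094793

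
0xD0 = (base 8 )320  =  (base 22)9A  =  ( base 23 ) 91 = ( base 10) 208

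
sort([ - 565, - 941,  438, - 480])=[ - 941, - 565, - 480, 438]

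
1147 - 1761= - 614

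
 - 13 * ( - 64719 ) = 841347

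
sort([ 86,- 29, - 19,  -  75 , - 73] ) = [ - 75, - 73, - 29, - 19,86 ] 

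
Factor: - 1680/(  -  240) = 7=7^1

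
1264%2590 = 1264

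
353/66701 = 353/66701 = 0.01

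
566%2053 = 566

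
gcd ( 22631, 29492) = 1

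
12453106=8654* 1439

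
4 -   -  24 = 28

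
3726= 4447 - 721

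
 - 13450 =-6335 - 7115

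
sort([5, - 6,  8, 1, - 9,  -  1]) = [  -  9, - 6, - 1,1, 5,  8 ]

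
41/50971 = 41/50971 = 0.00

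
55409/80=692 + 49/80 = 692.61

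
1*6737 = 6737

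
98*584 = 57232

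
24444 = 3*8148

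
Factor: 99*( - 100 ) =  - 9900=-2^2*3^2*5^2 * 11^1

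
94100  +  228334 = 322434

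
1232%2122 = 1232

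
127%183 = 127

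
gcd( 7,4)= 1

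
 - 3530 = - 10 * 353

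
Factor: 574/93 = 2^1*3^(- 1 )*7^1 * 31^(-1)*41^1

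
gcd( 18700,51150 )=550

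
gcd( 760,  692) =4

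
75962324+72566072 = 148528396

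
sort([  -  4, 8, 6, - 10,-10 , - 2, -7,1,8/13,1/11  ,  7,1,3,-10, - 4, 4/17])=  [-10, - 10, - 10, - 7, - 4,-4, - 2,1/11,4/17, 8/13,1 , 1,3, 6,7,  8]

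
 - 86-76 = - 162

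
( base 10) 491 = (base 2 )111101011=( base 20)14b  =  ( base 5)3431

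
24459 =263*93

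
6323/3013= 2 + 297/3013= 2.10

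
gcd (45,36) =9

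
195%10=5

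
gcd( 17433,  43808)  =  1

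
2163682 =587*3686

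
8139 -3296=4843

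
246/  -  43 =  - 246/43 =- 5.72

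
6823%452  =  43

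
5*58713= 293565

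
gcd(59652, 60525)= 9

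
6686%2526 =1634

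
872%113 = 81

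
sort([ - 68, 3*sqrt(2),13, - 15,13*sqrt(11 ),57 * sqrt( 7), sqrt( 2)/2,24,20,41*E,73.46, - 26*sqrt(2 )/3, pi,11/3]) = [ - 68,  -  15, - 26*sqrt(2)/3,  sqrt (2)/2,pi,11/3,3*sqrt ( 2), 13, 20 , 24 , 13*sqrt ( 11 ),73.46,41*E,57* sqrt( 7) ]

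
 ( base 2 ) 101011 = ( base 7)61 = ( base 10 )43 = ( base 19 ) 25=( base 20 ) 23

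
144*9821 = 1414224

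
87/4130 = 87/4130= 0.02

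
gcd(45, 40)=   5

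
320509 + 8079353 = 8399862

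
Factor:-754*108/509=-2^3*3^3*13^1*29^1*509^( - 1)  =  - 81432/509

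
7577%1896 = 1889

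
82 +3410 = 3492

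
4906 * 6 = 29436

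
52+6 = 58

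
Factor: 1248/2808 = 4/9 = 2^2*3^( - 2 ) 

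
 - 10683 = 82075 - 92758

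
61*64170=3914370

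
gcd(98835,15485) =5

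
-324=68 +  - 392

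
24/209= 24/209 = 0.11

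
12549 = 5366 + 7183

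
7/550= 7/550=   0.01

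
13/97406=13/97406 = 0.00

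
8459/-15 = - 8459/15 = - 563.93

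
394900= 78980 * 5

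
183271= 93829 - -89442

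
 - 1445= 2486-3931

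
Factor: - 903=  - 3^1*7^1*43^1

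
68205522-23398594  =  44806928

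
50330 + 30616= 80946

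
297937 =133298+164639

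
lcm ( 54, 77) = 4158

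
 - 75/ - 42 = 1 + 11/14 = 1.79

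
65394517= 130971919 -65577402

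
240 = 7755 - 7515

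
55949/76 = 736 + 13/76 = 736.17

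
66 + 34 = 100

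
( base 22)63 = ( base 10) 135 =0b10000111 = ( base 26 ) 55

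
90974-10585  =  80389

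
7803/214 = 7803/214=36.46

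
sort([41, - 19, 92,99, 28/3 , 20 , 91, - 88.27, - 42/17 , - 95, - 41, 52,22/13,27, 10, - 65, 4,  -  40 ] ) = [ - 95, - 88.27,  -  65,-41, - 40,-19  ,  -  42/17, 22/13,  4,28/3, 10, 20,  27, 41,52 , 91 , 92,  99 ]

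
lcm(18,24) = 72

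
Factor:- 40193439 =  - 3^1*11^1*13^2 * 7207^1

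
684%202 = 78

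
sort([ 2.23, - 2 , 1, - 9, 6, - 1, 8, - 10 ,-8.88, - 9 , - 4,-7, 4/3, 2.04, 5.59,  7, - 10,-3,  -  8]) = [ - 10, - 10, - 9, - 9, - 8.88, - 8, -7, - 4, - 3, - 2  , - 1,1,4/3,  2.04, 2.23,5.59, 6, 7, 8 ]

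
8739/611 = 8739/611 = 14.30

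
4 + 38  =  42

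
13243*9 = 119187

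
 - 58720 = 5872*( - 10)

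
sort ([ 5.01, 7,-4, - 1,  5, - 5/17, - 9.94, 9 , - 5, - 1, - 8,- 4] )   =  [ - 9.94,- 8,-5,- 4,-4, - 1,-1, - 5/17, 5,5.01,7,9] 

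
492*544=267648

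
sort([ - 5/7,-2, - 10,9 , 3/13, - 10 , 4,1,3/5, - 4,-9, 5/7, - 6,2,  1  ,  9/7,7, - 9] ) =[ - 10,-10, - 9, - 9,- 6 , - 4,-2, - 5/7,3/13,3/5,5/7,  1,1,9/7,  2,4,7,9]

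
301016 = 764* 394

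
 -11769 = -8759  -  3010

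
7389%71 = 5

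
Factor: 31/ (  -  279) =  - 1/9 = - 3^ ( - 2 ) 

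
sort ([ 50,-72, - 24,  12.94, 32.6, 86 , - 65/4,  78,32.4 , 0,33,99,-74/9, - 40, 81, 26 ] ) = [ - 72, - 40,-24,  -  65/4 , - 74/9, 0 , 12.94,26,32.4,32.6, 33 , 50,  78, 81,86,99 ]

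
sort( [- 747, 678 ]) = [-747,678 ]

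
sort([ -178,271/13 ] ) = [ - 178,271/13]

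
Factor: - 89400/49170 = - 2^2*5^1 * 11^( - 1 ) =- 20/11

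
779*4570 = 3560030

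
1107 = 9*123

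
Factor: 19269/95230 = 2^ (  -  1 )*3^2*5^( - 1) * 89^( - 1 )*107^( - 1 ) *2141^1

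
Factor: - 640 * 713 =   -  2^7 *5^1*23^1*31^1 = - 456320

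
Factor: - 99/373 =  - 3^2*11^1*373^(-1 )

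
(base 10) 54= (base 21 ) 2c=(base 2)110110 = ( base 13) 42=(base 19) 2g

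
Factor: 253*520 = 131560 = 2^3*5^1*11^1*13^1*23^1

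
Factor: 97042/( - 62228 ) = - 48521/31114 = - 2^ ( - 1) * 11^2 * 47^( - 1 )*331^( - 1)*401^1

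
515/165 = 103/33 = 3.12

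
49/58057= 49/58057 = 0.00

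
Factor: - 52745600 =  - 2^7* 5^2*53^1*311^1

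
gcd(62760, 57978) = 6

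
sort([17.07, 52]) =[17.07, 52 ]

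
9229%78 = 25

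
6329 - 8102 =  - 1773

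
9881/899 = 10 + 891/899=   10.99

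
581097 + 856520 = 1437617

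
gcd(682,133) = 1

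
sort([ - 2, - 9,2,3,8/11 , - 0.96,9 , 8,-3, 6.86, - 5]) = [-9,  -  5, - 3, - 2, - 0.96 , 8/11,  2, 3,6.86, 8, 9]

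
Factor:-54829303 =  -  54829303^1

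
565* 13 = 7345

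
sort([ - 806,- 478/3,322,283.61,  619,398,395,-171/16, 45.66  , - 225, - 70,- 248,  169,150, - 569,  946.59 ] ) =[ - 806, - 569,  -  248,-225, - 478/3, - 70,  -  171/16,  45.66, 150,  169, 283.61, 322 , 395, 398,619,946.59]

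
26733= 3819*7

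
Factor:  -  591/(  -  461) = 3^1*197^1* 461^( - 1)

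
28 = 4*7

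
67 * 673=45091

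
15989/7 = 15989/7 = 2284.14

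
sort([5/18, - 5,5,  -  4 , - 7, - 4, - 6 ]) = [ - 7, - 6,  -  5,-4,-4 , 5/18,5]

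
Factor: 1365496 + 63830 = 1429326 = 2^1 * 3^5*17^1  *  173^1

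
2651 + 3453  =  6104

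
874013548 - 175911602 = 698101946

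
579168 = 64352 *9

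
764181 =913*837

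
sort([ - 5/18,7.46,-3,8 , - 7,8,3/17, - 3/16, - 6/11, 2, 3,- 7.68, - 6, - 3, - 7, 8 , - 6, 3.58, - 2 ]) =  [ - 7.68, - 7, - 7, - 6, - 6, - 3, - 3, - 2, - 6/11, - 5/18, - 3/16, 3/17, 2, 3, 3.58, 7.46,  8,8,  8] 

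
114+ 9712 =9826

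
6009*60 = 360540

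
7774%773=44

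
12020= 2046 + 9974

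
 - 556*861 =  -478716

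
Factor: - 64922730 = -2^1*3^1*5^1*139^1*15569^1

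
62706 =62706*1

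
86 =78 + 8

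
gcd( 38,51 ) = 1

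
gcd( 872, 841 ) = 1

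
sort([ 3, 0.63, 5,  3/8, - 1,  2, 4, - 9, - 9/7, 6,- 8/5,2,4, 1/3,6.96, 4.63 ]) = [ - 9, -8/5, - 9/7 , - 1,1/3, 3/8,  0.63, 2,  2, 3, 4, 4,4.63, 5, 6, 6.96 ]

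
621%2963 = 621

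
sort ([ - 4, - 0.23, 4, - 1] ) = [ - 4 , - 1, - 0.23,4 ]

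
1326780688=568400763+758379925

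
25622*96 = 2459712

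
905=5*181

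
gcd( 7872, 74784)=3936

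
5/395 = 1/79  =  0.01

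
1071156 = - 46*( - 23286)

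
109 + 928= 1037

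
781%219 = 124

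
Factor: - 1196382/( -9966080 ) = 598191/4983040 = 2^( - 8)*3^1 * 5^ ( - 1) * 11^1*17^( - 1)*229^( - 1) * 18127^1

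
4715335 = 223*21145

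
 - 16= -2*8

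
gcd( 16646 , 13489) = 287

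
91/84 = 13/12  =  1.08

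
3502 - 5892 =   -  2390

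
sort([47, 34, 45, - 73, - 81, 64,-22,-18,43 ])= [ - 81 ,-73,- 22,-18,34, 43, 45, 47, 64]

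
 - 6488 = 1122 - 7610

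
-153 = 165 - 318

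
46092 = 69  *668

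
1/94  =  1/94  =  0.01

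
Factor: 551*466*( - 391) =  - 2^1*17^1*19^1*  23^1*29^1*233^1 = - 100395506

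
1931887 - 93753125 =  - 91821238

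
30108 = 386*78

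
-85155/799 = - 107 + 338/799 = - 106.58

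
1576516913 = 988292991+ 588223922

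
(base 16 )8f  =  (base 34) 47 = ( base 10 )143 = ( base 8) 217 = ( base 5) 1033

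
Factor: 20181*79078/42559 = 1595873118/42559 = 2^1*3^1*7^1 * 11^ ( - 1 )*19^1 * 31^2*53^( - 1)*73^(- 1 ) * 2081^1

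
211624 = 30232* 7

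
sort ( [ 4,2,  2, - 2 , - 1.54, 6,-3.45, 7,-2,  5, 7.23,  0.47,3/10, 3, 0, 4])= [ -3.45, - 2, - 2,-1.54,0, 3/10,0.47,2 , 2, 3,4 , 4, 5,6, 7 , 7.23]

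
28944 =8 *3618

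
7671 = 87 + 7584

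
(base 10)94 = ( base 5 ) 334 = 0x5e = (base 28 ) 3A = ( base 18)54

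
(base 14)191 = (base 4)11003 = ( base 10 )323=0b101000011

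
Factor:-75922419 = -3^1*1291^1*19603^1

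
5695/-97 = -5695/97 = - 58.71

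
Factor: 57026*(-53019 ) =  - 2^1*3^2*43^1*137^1*28513^1 = - 3023461494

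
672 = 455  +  217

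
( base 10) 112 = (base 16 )70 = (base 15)77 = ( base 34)3a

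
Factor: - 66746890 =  - 2^1*5^1*7^1*37^1*25771^1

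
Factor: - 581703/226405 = - 3^1*5^( - 1) *71^1*2731^1 * 45281^( - 1 )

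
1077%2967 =1077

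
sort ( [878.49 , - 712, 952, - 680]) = [ - 712, - 680,878.49, 952 ]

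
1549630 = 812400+737230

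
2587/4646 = 2587/4646  =  0.56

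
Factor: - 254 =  - 2^1*127^1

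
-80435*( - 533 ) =42871855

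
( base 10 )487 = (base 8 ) 747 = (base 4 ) 13213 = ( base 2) 111100111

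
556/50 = 11 + 3/25 = 11.12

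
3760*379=1425040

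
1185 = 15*79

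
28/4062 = 14/2031 = 0.01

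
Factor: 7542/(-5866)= - 3^2 * 7^( - 1)= -9/7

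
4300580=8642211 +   -  4341631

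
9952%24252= 9952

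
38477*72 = 2770344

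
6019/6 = 6019/6 =1003.17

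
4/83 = 4/83=0.05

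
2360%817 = 726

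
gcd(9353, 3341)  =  1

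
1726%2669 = 1726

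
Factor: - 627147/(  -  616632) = 209049/205544 = 2^( - 3 )*3^1*17^1* 4099^1*25693^( - 1)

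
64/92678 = 32/46339  =  0.00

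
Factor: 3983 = 7^1*569^1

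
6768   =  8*846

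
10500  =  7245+3255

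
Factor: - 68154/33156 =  - 2^(-1) *3^(-2 )*37^1=- 37/18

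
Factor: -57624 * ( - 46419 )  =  2674848456= 2^3*3^2 * 7^4 * 15473^1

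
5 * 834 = 4170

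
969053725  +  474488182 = 1443541907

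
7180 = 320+6860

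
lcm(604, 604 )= 604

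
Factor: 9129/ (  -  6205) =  - 537/365  =  - 3^1 * 5^ (- 1) * 73^( - 1)*179^1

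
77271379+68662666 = 145934045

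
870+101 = 971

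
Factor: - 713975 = -5^2*28559^1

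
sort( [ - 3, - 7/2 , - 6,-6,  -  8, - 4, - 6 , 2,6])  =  [ - 8, - 6, - 6, - 6, - 4, - 7/2, - 3, 2,6 ]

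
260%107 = 46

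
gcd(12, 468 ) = 12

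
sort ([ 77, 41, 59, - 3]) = [- 3, 41, 59, 77]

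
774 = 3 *258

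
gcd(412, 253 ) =1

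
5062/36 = 140 + 11/18 = 140.61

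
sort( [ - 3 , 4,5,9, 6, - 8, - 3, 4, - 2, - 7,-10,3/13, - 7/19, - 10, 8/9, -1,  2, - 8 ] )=[-10 ,-10,-8, - 8, - 7,-3, -3, - 2, - 1, - 7/19,  3/13,8/9,2,4,4,5,6,9] 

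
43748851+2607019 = 46355870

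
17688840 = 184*96135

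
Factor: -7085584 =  - 2^4 * 11^1*127^1 * 317^1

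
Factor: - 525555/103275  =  -3^( - 2 ) * 5^( - 1 )*229^1 = - 229/45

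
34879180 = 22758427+12120753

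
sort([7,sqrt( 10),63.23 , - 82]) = [  -  82,sqrt(10 ),7, 63.23]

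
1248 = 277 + 971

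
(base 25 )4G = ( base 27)48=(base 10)116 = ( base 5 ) 431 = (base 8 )164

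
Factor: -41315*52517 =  - 2169739855 =-  5^1*8263^1 * 52517^1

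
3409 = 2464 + 945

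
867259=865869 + 1390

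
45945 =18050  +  27895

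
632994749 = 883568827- 250574078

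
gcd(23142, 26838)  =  42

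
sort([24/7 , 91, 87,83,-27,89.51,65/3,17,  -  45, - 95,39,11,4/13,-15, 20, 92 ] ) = [ - 95, - 45,-27,- 15, 4/13,  24/7,11,  17,20,65/3,39,83, 87,  89.51,91,92]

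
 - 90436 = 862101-952537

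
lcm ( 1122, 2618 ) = 7854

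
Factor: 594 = 2^1 *3^3*11^1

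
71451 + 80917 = 152368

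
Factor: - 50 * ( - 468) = 2^3* 3^2 * 5^2*13^1 = 23400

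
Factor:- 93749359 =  - 11^1 * 8522669^1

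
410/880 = 41/88= 0.47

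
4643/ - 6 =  - 774+1/6=- 773.83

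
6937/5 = 1387 + 2/5 =1387.40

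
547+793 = 1340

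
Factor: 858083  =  858083^1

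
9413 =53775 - 44362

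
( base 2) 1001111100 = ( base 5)10021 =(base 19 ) 1e9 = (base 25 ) 10b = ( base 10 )636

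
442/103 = 442/103 = 4.29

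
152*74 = 11248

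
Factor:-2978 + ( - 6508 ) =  - 9486 = - 2^1 * 3^2*17^1*31^1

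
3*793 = 2379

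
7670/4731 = 7670/4731 = 1.62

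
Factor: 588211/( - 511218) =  - 2^( - 1 )*3^(  -  3 )*13^1*9467^( - 1) * 45247^1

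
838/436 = 419/218 = 1.92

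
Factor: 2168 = 2^3*271^1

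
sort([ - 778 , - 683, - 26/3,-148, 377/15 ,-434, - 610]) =[ - 778,-683 , - 610, - 434, -148 , - 26/3, 377/15 ] 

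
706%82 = 50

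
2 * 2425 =4850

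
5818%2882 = 54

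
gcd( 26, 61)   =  1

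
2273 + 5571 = 7844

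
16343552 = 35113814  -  18770262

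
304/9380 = 76/2345  =  0.03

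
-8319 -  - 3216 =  - 5103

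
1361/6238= 1361/6238 =0.22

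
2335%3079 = 2335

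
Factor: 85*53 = 4505 =5^1* 17^1*53^1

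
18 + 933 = 951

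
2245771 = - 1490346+3736117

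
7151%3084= 983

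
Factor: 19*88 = 2^3*11^1*19^1=1672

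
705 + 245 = 950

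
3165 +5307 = 8472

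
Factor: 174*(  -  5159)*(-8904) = 7992818064=2^4*3^2*7^2*11^1*29^1*53^1*67^1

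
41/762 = 41/762 = 0.05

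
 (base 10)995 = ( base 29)159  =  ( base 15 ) 465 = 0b1111100011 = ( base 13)5B7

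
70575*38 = 2681850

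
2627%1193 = 241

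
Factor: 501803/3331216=2^(-4 )*7^( - 3 ) * 607^(  -  1 )*501803^1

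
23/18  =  23/18 =1.28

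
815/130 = 163/26 = 6.27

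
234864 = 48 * 4893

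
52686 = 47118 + 5568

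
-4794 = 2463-7257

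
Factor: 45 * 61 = 2745 = 3^2 *5^1 * 61^1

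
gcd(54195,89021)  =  1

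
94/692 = 47/346 = 0.14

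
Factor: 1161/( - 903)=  - 3^2*7^( - 1 ) = - 9/7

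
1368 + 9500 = 10868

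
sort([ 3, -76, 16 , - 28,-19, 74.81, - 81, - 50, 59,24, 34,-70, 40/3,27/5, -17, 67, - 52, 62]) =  [ - 81 ,-76, - 70, - 52, - 50, - 28, - 19 ,-17, 3, 27/5, 40/3, 16, 24,34, 59, 62,67,74.81] 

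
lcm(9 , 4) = 36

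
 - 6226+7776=1550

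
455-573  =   - 118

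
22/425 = 22/425 = 0.05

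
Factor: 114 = 2^1*3^1*19^1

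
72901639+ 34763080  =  107664719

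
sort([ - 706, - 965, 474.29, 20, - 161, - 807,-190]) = [ - 965,  -  807, - 706, - 190, - 161,  20,  474.29]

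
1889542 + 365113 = 2254655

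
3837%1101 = 534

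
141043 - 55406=85637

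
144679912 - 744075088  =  - 599395176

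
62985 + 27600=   90585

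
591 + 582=1173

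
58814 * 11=646954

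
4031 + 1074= 5105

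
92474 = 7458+85016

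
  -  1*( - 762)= 762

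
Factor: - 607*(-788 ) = 478316= 2^2*197^1*607^1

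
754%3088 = 754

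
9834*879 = 8644086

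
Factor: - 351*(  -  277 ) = 3^3*13^1*277^1 = 97227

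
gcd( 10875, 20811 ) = 3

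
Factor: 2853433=11^1*17^1*15259^1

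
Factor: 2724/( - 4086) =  - 2/3=- 2^1*3^( - 1 )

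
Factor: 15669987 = 3^1*59^1*223^1*397^1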